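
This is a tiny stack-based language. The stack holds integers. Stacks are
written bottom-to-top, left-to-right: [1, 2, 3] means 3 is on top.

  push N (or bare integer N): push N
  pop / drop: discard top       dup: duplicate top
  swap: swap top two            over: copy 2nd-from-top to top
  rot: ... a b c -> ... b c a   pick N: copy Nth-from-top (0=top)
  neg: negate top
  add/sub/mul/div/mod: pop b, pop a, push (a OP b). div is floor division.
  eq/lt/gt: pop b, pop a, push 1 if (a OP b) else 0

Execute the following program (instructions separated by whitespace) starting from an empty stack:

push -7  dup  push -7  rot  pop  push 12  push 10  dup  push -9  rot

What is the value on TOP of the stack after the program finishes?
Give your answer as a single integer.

Answer: 10

Derivation:
After 'push -7': [-7]
After 'dup': [-7, -7]
After 'push -7': [-7, -7, -7]
After 'rot': [-7, -7, -7]
After 'pop': [-7, -7]
After 'push 12': [-7, -7, 12]
After 'push 10': [-7, -7, 12, 10]
After 'dup': [-7, -7, 12, 10, 10]
After 'push -9': [-7, -7, 12, 10, 10, -9]
After 'rot': [-7, -7, 12, 10, -9, 10]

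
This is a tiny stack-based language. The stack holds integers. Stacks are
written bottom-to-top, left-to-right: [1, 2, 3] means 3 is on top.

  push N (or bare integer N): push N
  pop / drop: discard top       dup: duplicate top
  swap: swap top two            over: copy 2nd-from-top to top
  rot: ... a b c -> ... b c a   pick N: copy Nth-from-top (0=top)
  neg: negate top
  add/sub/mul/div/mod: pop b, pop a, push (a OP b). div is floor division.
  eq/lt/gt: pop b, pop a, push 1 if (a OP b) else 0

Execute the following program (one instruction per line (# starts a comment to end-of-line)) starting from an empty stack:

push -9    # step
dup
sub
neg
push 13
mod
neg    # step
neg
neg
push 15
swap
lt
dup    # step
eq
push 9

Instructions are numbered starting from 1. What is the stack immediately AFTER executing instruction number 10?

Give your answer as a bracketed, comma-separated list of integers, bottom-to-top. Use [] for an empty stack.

Step 1 ('push -9'): [-9]
Step 2 ('dup'): [-9, -9]
Step 3 ('sub'): [0]
Step 4 ('neg'): [0]
Step 5 ('push 13'): [0, 13]
Step 6 ('mod'): [0]
Step 7 ('neg'): [0]
Step 8 ('neg'): [0]
Step 9 ('neg'): [0]
Step 10 ('push 15'): [0, 15]

Answer: [0, 15]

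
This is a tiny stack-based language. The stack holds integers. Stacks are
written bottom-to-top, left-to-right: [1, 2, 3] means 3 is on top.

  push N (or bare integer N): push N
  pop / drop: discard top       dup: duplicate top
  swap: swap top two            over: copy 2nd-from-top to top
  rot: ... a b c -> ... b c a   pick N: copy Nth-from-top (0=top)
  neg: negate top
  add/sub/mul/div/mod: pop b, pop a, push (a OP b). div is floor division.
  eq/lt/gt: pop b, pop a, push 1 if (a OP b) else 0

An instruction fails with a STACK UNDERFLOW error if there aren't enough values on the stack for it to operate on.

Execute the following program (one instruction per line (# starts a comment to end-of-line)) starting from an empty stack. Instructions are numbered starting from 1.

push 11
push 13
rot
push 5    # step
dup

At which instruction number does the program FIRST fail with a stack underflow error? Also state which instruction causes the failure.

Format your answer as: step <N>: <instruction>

Answer: step 3: rot

Derivation:
Step 1 ('push 11'): stack = [11], depth = 1
Step 2 ('push 13'): stack = [11, 13], depth = 2
Step 3 ('rot'): needs 3 value(s) but depth is 2 — STACK UNDERFLOW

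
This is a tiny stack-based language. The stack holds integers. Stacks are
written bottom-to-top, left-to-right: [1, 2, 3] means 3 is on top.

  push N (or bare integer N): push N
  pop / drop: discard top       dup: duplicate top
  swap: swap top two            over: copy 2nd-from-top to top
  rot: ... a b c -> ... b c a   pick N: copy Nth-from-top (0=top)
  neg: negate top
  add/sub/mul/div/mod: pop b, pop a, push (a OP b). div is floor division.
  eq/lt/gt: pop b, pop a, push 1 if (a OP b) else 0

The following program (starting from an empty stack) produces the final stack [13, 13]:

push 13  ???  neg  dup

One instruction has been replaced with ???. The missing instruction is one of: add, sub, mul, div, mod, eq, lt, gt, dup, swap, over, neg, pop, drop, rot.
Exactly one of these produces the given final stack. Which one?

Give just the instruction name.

Stack before ???: [13]
Stack after ???:  [-13]
The instruction that transforms [13] -> [-13] is: neg

Answer: neg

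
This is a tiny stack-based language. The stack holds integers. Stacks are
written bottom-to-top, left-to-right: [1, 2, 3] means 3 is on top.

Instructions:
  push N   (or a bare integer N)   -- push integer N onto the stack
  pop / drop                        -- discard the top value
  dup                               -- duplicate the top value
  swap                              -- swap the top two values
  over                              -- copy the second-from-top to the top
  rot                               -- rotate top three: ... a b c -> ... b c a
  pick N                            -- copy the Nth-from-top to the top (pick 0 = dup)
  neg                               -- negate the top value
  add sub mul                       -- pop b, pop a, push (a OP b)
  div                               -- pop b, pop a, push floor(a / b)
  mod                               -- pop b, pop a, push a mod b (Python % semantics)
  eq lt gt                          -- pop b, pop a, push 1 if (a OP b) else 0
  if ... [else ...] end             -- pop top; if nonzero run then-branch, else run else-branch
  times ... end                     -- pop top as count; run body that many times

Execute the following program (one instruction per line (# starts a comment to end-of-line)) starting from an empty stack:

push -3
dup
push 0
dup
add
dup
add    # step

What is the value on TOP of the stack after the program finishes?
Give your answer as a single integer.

After 'push -3': [-3]
After 'dup': [-3, -3]
After 'push 0': [-3, -3, 0]
After 'dup': [-3, -3, 0, 0]
After 'add': [-3, -3, 0]
After 'dup': [-3, -3, 0, 0]
After 'add': [-3, -3, 0]

Answer: 0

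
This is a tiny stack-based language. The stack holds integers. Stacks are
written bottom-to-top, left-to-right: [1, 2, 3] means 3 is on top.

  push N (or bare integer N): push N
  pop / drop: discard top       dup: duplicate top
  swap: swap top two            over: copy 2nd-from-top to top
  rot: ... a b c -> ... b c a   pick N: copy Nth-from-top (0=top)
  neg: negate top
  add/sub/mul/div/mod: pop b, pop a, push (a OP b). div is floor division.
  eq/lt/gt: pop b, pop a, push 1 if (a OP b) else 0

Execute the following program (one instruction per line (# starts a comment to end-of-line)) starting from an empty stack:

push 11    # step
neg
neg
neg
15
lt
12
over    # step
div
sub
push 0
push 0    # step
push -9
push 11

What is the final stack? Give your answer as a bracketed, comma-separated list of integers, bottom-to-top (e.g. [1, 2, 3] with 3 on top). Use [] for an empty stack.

After 'push 11': [11]
After 'neg': [-11]
After 'neg': [11]
After 'neg': [-11]
After 'push 15': [-11, 15]
After 'lt': [1]
After 'push 12': [1, 12]
After 'over': [1, 12, 1]
After 'div': [1, 12]
After 'sub': [-11]
After 'push 0': [-11, 0]
After 'push 0': [-11, 0, 0]
After 'push -9': [-11, 0, 0, -9]
After 'push 11': [-11, 0, 0, -9, 11]

Answer: [-11, 0, 0, -9, 11]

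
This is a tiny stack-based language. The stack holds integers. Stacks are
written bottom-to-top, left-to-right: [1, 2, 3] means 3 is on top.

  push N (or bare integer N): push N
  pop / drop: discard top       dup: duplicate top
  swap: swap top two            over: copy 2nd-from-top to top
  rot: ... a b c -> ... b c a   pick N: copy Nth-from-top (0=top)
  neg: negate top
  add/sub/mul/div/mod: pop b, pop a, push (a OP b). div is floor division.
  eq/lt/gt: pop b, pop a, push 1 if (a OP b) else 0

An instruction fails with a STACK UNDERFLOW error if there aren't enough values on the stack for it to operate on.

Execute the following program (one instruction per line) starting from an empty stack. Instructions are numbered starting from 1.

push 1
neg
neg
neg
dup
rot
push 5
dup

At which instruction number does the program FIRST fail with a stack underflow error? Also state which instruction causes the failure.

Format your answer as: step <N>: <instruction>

Step 1 ('push 1'): stack = [1], depth = 1
Step 2 ('neg'): stack = [-1], depth = 1
Step 3 ('neg'): stack = [1], depth = 1
Step 4 ('neg'): stack = [-1], depth = 1
Step 5 ('dup'): stack = [-1, -1], depth = 2
Step 6 ('rot'): needs 3 value(s) but depth is 2 — STACK UNDERFLOW

Answer: step 6: rot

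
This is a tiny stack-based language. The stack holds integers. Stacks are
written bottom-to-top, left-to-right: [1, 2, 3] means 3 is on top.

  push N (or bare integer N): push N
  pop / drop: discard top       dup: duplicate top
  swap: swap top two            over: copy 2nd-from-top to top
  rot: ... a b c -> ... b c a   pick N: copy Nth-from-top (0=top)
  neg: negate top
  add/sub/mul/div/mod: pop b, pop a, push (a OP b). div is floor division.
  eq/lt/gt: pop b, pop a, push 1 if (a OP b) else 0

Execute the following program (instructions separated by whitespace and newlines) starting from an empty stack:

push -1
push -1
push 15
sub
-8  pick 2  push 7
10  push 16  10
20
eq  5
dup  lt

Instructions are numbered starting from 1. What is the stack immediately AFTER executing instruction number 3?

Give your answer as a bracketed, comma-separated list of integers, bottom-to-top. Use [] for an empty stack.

Step 1 ('push -1'): [-1]
Step 2 ('push -1'): [-1, -1]
Step 3 ('push 15'): [-1, -1, 15]

Answer: [-1, -1, 15]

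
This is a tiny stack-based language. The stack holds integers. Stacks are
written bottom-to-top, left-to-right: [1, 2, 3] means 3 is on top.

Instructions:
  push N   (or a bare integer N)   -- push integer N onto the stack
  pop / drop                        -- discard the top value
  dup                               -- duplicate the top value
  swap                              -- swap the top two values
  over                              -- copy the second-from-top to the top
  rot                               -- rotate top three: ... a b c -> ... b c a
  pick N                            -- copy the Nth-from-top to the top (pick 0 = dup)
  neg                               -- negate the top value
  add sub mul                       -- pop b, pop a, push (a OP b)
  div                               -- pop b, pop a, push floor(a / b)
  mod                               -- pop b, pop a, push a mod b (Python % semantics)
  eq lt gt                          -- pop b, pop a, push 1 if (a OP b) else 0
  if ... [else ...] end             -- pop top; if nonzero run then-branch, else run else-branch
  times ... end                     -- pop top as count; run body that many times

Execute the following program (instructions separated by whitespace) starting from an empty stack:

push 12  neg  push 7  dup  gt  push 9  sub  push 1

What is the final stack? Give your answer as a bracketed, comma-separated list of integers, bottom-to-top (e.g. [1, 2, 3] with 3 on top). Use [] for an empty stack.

Answer: [-12, -9, 1]

Derivation:
After 'push 12': [12]
After 'neg': [-12]
After 'push 7': [-12, 7]
After 'dup': [-12, 7, 7]
After 'gt': [-12, 0]
After 'push 9': [-12, 0, 9]
After 'sub': [-12, -9]
After 'push 1': [-12, -9, 1]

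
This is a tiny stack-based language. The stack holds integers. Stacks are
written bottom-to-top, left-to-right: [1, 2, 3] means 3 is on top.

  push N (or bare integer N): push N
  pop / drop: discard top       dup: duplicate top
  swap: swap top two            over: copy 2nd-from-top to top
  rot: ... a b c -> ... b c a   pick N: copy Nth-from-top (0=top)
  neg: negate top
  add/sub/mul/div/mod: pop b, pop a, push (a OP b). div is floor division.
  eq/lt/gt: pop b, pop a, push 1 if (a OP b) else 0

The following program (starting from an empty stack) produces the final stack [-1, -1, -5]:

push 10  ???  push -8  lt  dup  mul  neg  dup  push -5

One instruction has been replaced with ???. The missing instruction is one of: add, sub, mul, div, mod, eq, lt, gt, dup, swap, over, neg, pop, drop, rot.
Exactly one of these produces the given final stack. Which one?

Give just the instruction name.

Stack before ???: [10]
Stack after ???:  [-10]
The instruction that transforms [10] -> [-10] is: neg

Answer: neg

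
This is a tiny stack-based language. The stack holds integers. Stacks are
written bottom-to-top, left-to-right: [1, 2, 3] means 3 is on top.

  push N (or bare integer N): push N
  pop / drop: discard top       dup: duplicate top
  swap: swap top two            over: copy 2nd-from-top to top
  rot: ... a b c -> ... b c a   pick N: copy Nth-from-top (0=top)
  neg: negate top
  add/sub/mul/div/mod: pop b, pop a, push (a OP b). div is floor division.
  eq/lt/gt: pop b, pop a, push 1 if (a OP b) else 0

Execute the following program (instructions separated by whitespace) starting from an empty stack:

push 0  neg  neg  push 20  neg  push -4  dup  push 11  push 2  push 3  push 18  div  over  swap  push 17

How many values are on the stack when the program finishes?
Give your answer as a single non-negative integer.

Answer: 9

Derivation:
After 'push 0': stack = [0] (depth 1)
After 'neg': stack = [0] (depth 1)
After 'neg': stack = [0] (depth 1)
After 'push 20': stack = [0, 20] (depth 2)
After 'neg': stack = [0, -20] (depth 2)
After 'push -4': stack = [0, -20, -4] (depth 3)
After 'dup': stack = [0, -20, -4, -4] (depth 4)
After 'push 11': stack = [0, -20, -4, -4, 11] (depth 5)
After 'push 2': stack = [0, -20, -4, -4, 11, 2] (depth 6)
After 'push 3': stack = [0, -20, -4, -4, 11, 2, 3] (depth 7)
After 'push 18': stack = [0, -20, -4, -4, 11, 2, 3, 18] (depth 8)
After 'div': stack = [0, -20, -4, -4, 11, 2, 0] (depth 7)
After 'over': stack = [0, -20, -4, -4, 11, 2, 0, 2] (depth 8)
After 'swap': stack = [0, -20, -4, -4, 11, 2, 2, 0] (depth 8)
After 'push 17': stack = [0, -20, -4, -4, 11, 2, 2, 0, 17] (depth 9)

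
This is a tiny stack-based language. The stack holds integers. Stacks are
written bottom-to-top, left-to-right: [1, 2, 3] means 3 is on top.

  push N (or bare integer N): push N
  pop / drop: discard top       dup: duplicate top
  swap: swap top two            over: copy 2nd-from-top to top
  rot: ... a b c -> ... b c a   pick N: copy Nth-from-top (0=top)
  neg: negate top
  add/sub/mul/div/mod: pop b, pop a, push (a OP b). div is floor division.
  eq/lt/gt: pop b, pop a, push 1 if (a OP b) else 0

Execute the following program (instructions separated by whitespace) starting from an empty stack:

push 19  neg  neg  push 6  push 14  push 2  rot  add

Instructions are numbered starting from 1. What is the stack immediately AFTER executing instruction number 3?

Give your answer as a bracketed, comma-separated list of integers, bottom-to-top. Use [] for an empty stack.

Step 1 ('push 19'): [19]
Step 2 ('neg'): [-19]
Step 3 ('neg'): [19]

Answer: [19]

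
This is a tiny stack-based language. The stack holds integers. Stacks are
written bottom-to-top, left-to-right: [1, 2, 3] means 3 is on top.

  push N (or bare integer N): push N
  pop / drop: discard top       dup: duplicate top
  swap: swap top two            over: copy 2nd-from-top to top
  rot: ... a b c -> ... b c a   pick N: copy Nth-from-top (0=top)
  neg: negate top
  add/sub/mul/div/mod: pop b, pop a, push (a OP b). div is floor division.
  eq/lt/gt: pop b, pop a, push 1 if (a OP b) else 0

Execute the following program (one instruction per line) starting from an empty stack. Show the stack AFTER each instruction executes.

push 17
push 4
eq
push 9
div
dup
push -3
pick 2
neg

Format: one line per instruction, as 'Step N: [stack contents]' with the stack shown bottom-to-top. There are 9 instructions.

Step 1: [17]
Step 2: [17, 4]
Step 3: [0]
Step 4: [0, 9]
Step 5: [0]
Step 6: [0, 0]
Step 7: [0, 0, -3]
Step 8: [0, 0, -3, 0]
Step 9: [0, 0, -3, 0]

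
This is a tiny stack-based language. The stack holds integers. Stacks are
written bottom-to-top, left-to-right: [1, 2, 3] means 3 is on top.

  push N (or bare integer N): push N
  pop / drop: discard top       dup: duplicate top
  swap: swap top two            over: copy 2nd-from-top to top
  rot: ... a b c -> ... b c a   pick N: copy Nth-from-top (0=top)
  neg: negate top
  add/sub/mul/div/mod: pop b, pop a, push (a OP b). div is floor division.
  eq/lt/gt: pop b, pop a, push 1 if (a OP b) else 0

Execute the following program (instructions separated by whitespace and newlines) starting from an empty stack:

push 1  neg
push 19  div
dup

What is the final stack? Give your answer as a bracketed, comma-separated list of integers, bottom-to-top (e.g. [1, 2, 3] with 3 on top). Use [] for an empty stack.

After 'push 1': [1]
After 'neg': [-1]
After 'push 19': [-1, 19]
After 'div': [-1]
After 'dup': [-1, -1]

Answer: [-1, -1]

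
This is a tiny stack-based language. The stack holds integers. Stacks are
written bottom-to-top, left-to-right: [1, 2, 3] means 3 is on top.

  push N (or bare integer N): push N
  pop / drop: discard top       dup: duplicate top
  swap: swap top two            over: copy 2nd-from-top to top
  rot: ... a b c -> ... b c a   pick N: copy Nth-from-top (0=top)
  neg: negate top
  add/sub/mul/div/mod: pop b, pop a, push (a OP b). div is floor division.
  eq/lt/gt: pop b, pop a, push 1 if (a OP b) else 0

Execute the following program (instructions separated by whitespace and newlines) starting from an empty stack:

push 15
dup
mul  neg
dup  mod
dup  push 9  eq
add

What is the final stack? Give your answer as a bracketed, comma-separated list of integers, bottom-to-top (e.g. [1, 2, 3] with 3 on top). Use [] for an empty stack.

Answer: [0]

Derivation:
After 'push 15': [15]
After 'dup': [15, 15]
After 'mul': [225]
After 'neg': [-225]
After 'dup': [-225, -225]
After 'mod': [0]
After 'dup': [0, 0]
After 'push 9': [0, 0, 9]
After 'eq': [0, 0]
After 'add': [0]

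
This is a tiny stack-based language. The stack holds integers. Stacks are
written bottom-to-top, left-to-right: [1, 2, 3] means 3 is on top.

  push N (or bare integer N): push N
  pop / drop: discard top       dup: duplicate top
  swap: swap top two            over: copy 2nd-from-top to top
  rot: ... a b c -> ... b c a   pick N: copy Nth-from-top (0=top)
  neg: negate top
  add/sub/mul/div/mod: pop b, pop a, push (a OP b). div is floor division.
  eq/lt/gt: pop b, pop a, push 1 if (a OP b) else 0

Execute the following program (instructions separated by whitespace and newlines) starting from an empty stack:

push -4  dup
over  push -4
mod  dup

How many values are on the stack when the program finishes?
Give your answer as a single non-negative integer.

After 'push -4': stack = [-4] (depth 1)
After 'dup': stack = [-4, -4] (depth 2)
After 'over': stack = [-4, -4, -4] (depth 3)
After 'push -4': stack = [-4, -4, -4, -4] (depth 4)
After 'mod': stack = [-4, -4, 0] (depth 3)
After 'dup': stack = [-4, -4, 0, 0] (depth 4)

Answer: 4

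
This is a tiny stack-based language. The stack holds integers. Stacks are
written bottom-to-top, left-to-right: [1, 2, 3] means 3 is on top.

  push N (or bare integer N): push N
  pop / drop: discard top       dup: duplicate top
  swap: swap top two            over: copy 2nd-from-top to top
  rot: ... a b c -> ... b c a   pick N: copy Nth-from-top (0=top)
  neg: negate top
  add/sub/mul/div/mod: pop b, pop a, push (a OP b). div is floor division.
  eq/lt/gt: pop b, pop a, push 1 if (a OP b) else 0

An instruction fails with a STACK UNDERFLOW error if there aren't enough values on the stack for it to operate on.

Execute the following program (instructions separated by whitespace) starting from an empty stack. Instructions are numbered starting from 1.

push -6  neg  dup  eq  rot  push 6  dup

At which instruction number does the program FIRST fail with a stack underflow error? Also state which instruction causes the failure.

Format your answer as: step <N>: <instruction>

Answer: step 5: rot

Derivation:
Step 1 ('push -6'): stack = [-6], depth = 1
Step 2 ('neg'): stack = [6], depth = 1
Step 3 ('dup'): stack = [6, 6], depth = 2
Step 4 ('eq'): stack = [1], depth = 1
Step 5 ('rot'): needs 3 value(s) but depth is 1 — STACK UNDERFLOW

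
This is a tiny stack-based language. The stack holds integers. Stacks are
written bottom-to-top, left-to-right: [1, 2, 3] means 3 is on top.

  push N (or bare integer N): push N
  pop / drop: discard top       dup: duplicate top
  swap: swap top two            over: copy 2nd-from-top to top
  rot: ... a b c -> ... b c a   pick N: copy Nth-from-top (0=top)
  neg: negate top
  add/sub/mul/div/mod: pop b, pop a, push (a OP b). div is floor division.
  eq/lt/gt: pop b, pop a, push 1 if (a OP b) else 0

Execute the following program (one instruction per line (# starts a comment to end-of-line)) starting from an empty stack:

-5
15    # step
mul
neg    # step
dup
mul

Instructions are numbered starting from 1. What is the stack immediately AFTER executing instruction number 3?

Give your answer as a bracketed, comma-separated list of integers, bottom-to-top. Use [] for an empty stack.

Step 1 ('-5'): [-5]
Step 2 ('15'): [-5, 15]
Step 3 ('mul'): [-75]

Answer: [-75]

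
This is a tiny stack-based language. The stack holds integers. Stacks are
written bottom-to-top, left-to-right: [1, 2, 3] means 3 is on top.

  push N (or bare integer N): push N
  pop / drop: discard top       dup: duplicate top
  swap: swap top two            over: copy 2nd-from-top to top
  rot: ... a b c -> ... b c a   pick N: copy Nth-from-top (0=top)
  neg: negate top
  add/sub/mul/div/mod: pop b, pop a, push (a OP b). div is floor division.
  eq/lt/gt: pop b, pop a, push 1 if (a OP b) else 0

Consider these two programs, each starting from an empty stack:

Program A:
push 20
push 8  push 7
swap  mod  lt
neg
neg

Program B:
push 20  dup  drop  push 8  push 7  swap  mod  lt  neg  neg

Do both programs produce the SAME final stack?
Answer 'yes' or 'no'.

Answer: yes

Derivation:
Program A trace:
  After 'push 20': [20]
  After 'push 8': [20, 8]
  After 'push 7': [20, 8, 7]
  After 'swap': [20, 7, 8]
  After 'mod': [20, 7]
  After 'lt': [0]
  After 'neg': [0]
  After 'neg': [0]
Program A final stack: [0]

Program B trace:
  After 'push 20': [20]
  After 'dup': [20, 20]
  After 'drop': [20]
  After 'push 8': [20, 8]
  After 'push 7': [20, 8, 7]
  After 'swap': [20, 7, 8]
  After 'mod': [20, 7]
  After 'lt': [0]
  After 'neg': [0]
  After 'neg': [0]
Program B final stack: [0]
Same: yes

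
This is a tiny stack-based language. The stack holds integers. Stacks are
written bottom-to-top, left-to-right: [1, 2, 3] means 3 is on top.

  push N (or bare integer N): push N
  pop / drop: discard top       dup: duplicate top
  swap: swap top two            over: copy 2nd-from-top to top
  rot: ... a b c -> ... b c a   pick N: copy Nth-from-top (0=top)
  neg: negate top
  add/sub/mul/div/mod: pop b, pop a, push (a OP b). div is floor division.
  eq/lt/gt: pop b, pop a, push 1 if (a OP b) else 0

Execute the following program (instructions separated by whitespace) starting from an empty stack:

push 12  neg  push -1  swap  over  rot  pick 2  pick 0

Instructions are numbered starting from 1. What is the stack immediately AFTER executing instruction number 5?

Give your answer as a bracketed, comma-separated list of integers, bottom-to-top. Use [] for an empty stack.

Answer: [-1, -12, -1]

Derivation:
Step 1 ('push 12'): [12]
Step 2 ('neg'): [-12]
Step 3 ('push -1'): [-12, -1]
Step 4 ('swap'): [-1, -12]
Step 5 ('over'): [-1, -12, -1]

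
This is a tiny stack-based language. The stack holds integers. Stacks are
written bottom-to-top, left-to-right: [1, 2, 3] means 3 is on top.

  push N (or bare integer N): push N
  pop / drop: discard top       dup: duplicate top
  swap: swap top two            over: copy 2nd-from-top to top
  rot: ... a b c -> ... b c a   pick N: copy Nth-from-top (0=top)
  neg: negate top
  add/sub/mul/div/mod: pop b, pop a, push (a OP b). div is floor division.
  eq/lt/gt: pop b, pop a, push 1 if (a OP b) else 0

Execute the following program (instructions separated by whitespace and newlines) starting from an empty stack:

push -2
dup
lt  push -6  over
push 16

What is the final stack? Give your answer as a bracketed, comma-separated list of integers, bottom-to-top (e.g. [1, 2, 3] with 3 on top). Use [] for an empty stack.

After 'push -2': [-2]
After 'dup': [-2, -2]
After 'lt': [0]
After 'push -6': [0, -6]
After 'over': [0, -6, 0]
After 'push 16': [0, -6, 0, 16]

Answer: [0, -6, 0, 16]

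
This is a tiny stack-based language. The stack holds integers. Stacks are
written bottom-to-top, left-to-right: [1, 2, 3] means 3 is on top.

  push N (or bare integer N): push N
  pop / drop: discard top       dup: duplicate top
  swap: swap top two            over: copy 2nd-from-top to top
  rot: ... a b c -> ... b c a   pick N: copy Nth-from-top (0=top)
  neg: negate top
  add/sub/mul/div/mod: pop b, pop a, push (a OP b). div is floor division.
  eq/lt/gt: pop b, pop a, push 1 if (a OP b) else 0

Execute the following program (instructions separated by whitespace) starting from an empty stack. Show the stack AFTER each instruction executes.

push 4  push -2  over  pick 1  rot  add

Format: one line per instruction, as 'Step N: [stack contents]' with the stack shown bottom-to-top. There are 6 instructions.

Step 1: [4]
Step 2: [4, -2]
Step 3: [4, -2, 4]
Step 4: [4, -2, 4, -2]
Step 5: [4, 4, -2, -2]
Step 6: [4, 4, -4]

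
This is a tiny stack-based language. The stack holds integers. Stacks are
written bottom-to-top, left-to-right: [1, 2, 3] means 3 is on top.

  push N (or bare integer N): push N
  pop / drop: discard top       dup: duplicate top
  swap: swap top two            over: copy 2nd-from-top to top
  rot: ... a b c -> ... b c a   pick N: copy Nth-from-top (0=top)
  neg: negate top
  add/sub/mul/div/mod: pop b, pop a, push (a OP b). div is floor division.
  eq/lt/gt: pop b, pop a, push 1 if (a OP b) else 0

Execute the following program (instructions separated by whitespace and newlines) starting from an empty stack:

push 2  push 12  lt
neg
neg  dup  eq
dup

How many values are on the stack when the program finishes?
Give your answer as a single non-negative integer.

Answer: 2

Derivation:
After 'push 2': stack = [2] (depth 1)
After 'push 12': stack = [2, 12] (depth 2)
After 'lt': stack = [1] (depth 1)
After 'neg': stack = [-1] (depth 1)
After 'neg': stack = [1] (depth 1)
After 'dup': stack = [1, 1] (depth 2)
After 'eq': stack = [1] (depth 1)
After 'dup': stack = [1, 1] (depth 2)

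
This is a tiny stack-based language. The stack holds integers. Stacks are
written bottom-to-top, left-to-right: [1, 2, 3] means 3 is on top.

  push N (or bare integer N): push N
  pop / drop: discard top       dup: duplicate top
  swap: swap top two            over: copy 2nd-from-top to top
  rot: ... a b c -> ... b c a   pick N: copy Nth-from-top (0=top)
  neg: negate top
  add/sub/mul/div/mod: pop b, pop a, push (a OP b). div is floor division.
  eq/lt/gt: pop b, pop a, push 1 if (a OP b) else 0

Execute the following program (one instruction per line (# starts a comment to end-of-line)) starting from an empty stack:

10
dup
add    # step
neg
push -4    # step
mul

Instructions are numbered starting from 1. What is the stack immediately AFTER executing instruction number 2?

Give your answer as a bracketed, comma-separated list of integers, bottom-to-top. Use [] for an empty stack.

Step 1 ('10'): [10]
Step 2 ('dup'): [10, 10]

Answer: [10, 10]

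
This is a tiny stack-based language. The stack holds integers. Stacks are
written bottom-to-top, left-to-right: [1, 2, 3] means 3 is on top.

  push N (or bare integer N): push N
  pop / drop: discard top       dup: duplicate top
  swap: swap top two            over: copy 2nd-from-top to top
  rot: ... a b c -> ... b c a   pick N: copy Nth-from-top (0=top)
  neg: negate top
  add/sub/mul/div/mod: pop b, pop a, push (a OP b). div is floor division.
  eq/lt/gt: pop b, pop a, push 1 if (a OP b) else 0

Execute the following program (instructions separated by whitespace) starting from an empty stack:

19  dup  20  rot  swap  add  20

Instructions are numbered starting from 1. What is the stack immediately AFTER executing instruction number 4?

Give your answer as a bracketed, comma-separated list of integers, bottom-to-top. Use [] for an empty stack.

Step 1 ('19'): [19]
Step 2 ('dup'): [19, 19]
Step 3 ('20'): [19, 19, 20]
Step 4 ('rot'): [19, 20, 19]

Answer: [19, 20, 19]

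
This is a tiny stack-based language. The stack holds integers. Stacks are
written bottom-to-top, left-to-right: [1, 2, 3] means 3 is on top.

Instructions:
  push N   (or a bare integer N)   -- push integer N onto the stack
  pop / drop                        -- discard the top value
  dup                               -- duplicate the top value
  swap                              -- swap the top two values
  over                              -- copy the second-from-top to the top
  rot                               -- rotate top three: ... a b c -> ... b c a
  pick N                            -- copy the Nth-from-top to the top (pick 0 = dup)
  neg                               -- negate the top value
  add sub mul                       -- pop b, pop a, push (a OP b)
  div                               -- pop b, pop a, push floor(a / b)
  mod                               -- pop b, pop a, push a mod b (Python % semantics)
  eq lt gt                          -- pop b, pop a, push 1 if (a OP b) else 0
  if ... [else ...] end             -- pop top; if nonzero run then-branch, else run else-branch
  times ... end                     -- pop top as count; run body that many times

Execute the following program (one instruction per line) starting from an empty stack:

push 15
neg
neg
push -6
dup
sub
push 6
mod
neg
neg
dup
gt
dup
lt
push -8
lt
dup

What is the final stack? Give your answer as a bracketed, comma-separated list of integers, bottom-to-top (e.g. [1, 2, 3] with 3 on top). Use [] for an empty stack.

Answer: [15, 0, 0]

Derivation:
After 'push 15': [15]
After 'neg': [-15]
After 'neg': [15]
After 'push -6': [15, -6]
After 'dup': [15, -6, -6]
After 'sub': [15, 0]
After 'push 6': [15, 0, 6]
After 'mod': [15, 0]
After 'neg': [15, 0]
After 'neg': [15, 0]
After 'dup': [15, 0, 0]
After 'gt': [15, 0]
After 'dup': [15, 0, 0]
After 'lt': [15, 0]
After 'push -8': [15, 0, -8]
After 'lt': [15, 0]
After 'dup': [15, 0, 0]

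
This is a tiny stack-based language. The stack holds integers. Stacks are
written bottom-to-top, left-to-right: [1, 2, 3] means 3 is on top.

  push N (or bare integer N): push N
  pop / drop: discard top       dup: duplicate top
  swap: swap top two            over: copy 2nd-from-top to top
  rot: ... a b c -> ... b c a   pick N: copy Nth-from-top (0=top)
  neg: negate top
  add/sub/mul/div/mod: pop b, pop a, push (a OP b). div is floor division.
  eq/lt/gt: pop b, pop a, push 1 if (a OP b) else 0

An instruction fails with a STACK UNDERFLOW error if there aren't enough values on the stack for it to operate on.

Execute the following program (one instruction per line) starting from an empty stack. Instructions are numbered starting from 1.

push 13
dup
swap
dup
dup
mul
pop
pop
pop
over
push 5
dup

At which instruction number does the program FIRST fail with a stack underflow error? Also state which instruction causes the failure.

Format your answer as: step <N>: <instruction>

Step 1 ('push 13'): stack = [13], depth = 1
Step 2 ('dup'): stack = [13, 13], depth = 2
Step 3 ('swap'): stack = [13, 13], depth = 2
Step 4 ('dup'): stack = [13, 13, 13], depth = 3
Step 5 ('dup'): stack = [13, 13, 13, 13], depth = 4
Step 6 ('mul'): stack = [13, 13, 169], depth = 3
Step 7 ('pop'): stack = [13, 13], depth = 2
Step 8 ('pop'): stack = [13], depth = 1
Step 9 ('pop'): stack = [], depth = 0
Step 10 ('over'): needs 2 value(s) but depth is 0 — STACK UNDERFLOW

Answer: step 10: over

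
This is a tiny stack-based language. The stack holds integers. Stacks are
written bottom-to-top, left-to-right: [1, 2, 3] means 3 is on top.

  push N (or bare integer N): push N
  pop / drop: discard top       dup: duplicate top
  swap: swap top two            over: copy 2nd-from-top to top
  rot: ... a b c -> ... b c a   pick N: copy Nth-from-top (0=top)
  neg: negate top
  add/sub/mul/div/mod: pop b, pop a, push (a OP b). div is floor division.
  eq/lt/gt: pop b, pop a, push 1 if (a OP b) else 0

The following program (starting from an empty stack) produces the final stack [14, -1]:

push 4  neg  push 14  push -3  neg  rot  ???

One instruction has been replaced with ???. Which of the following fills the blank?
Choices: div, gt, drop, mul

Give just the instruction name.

Stack before ???: [14, 3, -4]
Stack after ???:  [14, -1]
Checking each choice:
  div: MATCH
  gt: produces [14, 1]
  drop: produces [14, 3]
  mul: produces [14, -12]


Answer: div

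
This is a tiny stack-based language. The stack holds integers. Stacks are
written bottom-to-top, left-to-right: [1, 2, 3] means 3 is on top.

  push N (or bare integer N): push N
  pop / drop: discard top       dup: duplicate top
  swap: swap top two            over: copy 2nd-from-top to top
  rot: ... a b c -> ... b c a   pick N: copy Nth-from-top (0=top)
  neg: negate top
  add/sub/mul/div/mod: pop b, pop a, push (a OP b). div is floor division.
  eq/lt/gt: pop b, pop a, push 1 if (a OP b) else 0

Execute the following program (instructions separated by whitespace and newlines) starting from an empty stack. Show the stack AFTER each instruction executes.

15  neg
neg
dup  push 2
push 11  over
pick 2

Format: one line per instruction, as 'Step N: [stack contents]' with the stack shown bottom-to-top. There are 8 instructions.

Step 1: [15]
Step 2: [-15]
Step 3: [15]
Step 4: [15, 15]
Step 5: [15, 15, 2]
Step 6: [15, 15, 2, 11]
Step 7: [15, 15, 2, 11, 2]
Step 8: [15, 15, 2, 11, 2, 2]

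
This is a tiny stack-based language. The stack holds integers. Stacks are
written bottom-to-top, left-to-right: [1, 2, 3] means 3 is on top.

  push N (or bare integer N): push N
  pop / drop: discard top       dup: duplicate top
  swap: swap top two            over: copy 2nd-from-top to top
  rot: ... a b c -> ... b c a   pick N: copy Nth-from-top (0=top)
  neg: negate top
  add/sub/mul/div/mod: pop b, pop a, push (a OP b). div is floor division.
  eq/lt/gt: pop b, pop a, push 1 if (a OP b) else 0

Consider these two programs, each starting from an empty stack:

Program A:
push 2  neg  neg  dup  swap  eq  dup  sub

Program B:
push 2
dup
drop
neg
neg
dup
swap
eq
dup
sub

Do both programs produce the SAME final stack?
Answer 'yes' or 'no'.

Program A trace:
  After 'push 2': [2]
  After 'neg': [-2]
  After 'neg': [2]
  After 'dup': [2, 2]
  After 'swap': [2, 2]
  After 'eq': [1]
  After 'dup': [1, 1]
  After 'sub': [0]
Program A final stack: [0]

Program B trace:
  After 'push 2': [2]
  After 'dup': [2, 2]
  After 'drop': [2]
  After 'neg': [-2]
  After 'neg': [2]
  After 'dup': [2, 2]
  After 'swap': [2, 2]
  After 'eq': [1]
  After 'dup': [1, 1]
  After 'sub': [0]
Program B final stack: [0]
Same: yes

Answer: yes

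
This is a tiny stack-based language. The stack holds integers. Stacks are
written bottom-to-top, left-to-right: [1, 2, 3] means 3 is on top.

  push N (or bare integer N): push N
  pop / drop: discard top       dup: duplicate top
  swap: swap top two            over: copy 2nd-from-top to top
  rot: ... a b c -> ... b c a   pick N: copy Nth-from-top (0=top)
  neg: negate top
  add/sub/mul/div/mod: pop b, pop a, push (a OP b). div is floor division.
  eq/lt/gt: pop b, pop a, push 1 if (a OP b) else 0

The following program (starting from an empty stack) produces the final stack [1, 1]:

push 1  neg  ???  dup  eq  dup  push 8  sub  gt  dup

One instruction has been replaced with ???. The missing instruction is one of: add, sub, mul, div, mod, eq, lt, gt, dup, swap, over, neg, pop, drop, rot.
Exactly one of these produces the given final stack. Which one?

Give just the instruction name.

Stack before ???: [-1]
Stack after ???:  [1]
The instruction that transforms [-1] -> [1] is: neg

Answer: neg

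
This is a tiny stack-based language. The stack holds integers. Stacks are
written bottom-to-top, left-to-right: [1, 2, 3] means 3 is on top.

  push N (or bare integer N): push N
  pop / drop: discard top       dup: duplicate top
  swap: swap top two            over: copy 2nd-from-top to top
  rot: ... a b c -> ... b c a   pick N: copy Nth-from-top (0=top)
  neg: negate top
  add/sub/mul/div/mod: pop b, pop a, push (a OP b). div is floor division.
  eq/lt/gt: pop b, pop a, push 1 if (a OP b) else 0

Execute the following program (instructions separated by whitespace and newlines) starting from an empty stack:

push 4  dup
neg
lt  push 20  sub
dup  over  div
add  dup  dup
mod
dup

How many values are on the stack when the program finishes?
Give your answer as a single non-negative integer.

After 'push 4': stack = [4] (depth 1)
After 'dup': stack = [4, 4] (depth 2)
After 'neg': stack = [4, -4] (depth 2)
After 'lt': stack = [0] (depth 1)
After 'push 20': stack = [0, 20] (depth 2)
After 'sub': stack = [-20] (depth 1)
After 'dup': stack = [-20, -20] (depth 2)
After 'over': stack = [-20, -20, -20] (depth 3)
After 'div': stack = [-20, 1] (depth 2)
After 'add': stack = [-19] (depth 1)
After 'dup': stack = [-19, -19] (depth 2)
After 'dup': stack = [-19, -19, -19] (depth 3)
After 'mod': stack = [-19, 0] (depth 2)
After 'dup': stack = [-19, 0, 0] (depth 3)

Answer: 3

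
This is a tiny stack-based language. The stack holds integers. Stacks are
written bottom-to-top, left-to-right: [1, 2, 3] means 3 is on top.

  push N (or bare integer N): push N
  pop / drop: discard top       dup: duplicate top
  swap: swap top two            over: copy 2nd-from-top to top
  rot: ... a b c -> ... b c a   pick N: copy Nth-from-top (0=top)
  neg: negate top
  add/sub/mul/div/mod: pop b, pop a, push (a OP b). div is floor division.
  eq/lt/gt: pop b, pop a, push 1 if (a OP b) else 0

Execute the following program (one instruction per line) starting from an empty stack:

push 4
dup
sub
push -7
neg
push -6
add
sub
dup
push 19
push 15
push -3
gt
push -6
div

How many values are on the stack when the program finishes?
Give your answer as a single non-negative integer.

After 'push 4': stack = [4] (depth 1)
After 'dup': stack = [4, 4] (depth 2)
After 'sub': stack = [0] (depth 1)
After 'push -7': stack = [0, -7] (depth 2)
After 'neg': stack = [0, 7] (depth 2)
After 'push -6': stack = [0, 7, -6] (depth 3)
After 'add': stack = [0, 1] (depth 2)
After 'sub': stack = [-1] (depth 1)
After 'dup': stack = [-1, -1] (depth 2)
After 'push 19': stack = [-1, -1, 19] (depth 3)
After 'push 15': stack = [-1, -1, 19, 15] (depth 4)
After 'push -3': stack = [-1, -1, 19, 15, -3] (depth 5)
After 'gt': stack = [-1, -1, 19, 1] (depth 4)
After 'push -6': stack = [-1, -1, 19, 1, -6] (depth 5)
After 'div': stack = [-1, -1, 19, -1] (depth 4)

Answer: 4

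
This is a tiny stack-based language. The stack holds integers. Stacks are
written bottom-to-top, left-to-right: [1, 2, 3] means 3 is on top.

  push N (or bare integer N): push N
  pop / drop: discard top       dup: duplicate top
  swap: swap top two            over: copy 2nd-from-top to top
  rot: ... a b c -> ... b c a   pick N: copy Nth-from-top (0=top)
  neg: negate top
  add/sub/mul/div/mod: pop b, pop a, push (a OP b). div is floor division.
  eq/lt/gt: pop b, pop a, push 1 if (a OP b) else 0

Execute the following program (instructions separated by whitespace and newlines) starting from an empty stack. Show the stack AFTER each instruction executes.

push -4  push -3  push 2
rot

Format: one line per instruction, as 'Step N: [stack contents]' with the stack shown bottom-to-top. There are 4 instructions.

Step 1: [-4]
Step 2: [-4, -3]
Step 3: [-4, -3, 2]
Step 4: [-3, 2, -4]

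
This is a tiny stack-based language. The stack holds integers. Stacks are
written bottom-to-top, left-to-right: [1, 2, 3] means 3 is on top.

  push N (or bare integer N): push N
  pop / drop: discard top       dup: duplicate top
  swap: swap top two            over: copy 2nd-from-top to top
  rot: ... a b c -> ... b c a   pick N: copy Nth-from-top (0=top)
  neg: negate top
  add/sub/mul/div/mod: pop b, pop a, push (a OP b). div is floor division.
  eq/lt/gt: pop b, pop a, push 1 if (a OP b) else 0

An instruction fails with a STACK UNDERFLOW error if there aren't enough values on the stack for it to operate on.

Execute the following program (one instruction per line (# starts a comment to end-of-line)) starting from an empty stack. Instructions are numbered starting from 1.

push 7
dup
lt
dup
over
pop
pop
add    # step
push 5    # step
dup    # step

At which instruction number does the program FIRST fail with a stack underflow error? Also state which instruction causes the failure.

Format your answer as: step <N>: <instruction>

Answer: step 8: add

Derivation:
Step 1 ('push 7'): stack = [7], depth = 1
Step 2 ('dup'): stack = [7, 7], depth = 2
Step 3 ('lt'): stack = [0], depth = 1
Step 4 ('dup'): stack = [0, 0], depth = 2
Step 5 ('over'): stack = [0, 0, 0], depth = 3
Step 6 ('pop'): stack = [0, 0], depth = 2
Step 7 ('pop'): stack = [0], depth = 1
Step 8 ('add'): needs 2 value(s) but depth is 1 — STACK UNDERFLOW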